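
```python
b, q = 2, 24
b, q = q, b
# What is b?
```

Trace:
`b, q = 2, 24` → b = 2; q = 24
`b, q = q, b` → b = 24; q = 2
So b = 24

Answer: 24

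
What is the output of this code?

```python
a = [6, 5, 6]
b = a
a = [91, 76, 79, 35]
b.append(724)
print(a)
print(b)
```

Key concept: rebinding vs mutation: a is rebound to a new list, b still points at the original.
Step by step:
`a = [6, 5, 6]` → a = [6, 5, 6]
`b = a` → b = [6, 5, 6] (same object as a)
`a = [91, 76, 79, 35]` → a = [91, 76, 79, 35]
`b.append(724)` → b = [6, 5, 6, 724]
`print(a)` → prints [91, 76, 79, 35]
`print(b)` → prints [6, 5, 6, 724]

Answer:
[91, 76, 79, 35]
[6, 5, 6, 724]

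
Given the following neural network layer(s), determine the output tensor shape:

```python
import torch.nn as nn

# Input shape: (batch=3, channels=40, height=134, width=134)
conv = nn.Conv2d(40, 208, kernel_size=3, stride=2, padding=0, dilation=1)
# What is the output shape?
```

Input: (3, 40, 134, 134) -> Output: (3, 208, 66, 66)

Answer: (3, 208, 66, 66)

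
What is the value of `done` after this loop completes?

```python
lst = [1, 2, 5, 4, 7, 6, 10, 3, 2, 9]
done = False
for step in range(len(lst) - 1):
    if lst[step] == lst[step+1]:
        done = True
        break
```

Check consecutive duplicates in [1, 2, 5, 4, 7, 6, 10, 3, 2, 9]
`done` takes the values: False

Answer: False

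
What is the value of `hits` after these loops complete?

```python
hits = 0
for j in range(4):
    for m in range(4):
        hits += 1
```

4 * 4 = 16
`hits` takes the values: 0 → 1 → 2 → 3 → 4 → 5 → 6 → 7 → 8 → 9 → 10 → 11 → 12 → 13 → 14 → 15 → 16

Answer: 16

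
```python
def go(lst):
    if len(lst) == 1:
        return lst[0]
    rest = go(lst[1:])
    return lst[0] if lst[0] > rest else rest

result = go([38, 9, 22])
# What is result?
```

Recursive max over [38, 9, 22] = 38

Answer: 38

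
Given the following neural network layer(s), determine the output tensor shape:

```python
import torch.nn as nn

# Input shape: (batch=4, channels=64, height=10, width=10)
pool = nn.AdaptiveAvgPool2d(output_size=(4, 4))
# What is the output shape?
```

Input: (4, 64, 10, 10) -> Output: (4, 64, 4, 4)

Answer: (4, 64, 4, 4)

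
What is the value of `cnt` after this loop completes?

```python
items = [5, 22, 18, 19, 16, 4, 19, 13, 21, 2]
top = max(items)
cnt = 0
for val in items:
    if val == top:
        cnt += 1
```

Count of max value 22 in [5, 22, 18, 19, 16, 4, 19, 13, 21, 2]
`cnt` takes the values: 0 → 1

Answer: 1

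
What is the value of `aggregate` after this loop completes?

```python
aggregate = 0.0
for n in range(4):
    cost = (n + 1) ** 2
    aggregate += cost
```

Sum of squared losses 1² + 2² + ... + 4²
`aggregate` takes the values: 0.0 → 1.0 → 5.0 → 14.0 → 30.0

Answer: 30.0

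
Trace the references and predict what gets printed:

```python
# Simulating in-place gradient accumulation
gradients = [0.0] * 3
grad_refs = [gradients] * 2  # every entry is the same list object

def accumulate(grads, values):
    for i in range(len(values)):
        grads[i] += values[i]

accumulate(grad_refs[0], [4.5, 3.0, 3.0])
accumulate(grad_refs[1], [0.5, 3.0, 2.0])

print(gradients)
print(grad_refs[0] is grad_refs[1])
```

Key concept: gradient accumulation aliasing.
Step by step:
`gradients = [0.0] * 3` → gradients = [0.0, 0.0, 0.0]
`grad_refs = [gradients] * 2` → grad_refs = [[0.0, 0.0, 0.0], [0.0, 0.0, 0.0]]
`accumulate(grad_refs[0], [4.5, 3.0, 3.0])` → gradients = [4.5, 3.0, 3.0]; grad_refs = [[4.5, 3.0, 3.0], [4.5, 3.0, 3.0]]
`accumulate(grad_refs[1], [0.5, 3.0, 2.0])` → gradients = [5.0, 6.0, 5.0]; grad_refs = [[5.0, 6.0, 5.0], [5.0, 6.0, 5.0]]
`print(gradients)` → prints [5.0, 6.0, 5.0]
`print(grad_refs[0] is grad_refs[1])` → prints True

Answer:
[5.0, 6.0, 5.0]
True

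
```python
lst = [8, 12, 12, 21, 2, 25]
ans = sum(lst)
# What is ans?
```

Trace:
`lst = [8, 12, 12, 21, 2, 25]` → lst = [8, 12, 12, 21, 2, 25]
`ans = sum(lst)` → ans = 80
So ans = 80

Answer: 80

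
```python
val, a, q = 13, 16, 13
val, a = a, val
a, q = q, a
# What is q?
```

Trace:
`val, a, q = 13, 16, 13` → val = 13; a = 16; q = 13
`val, a = a, val` → val = 16; a = 13
`a, q = q, a` → a = 13; q = 13
So q = 13

Answer: 13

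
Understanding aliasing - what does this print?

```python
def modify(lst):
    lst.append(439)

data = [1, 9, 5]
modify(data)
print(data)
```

Key concept: function modifies passed list.
Step by step:
`data = [1, 9, 5]` → data = [1, 9, 5]
`modify(data)` → data = [1, 9, 5, 439]
`print(data)` → prints [1, 9, 5, 439]

Answer: [1, 9, 5, 439]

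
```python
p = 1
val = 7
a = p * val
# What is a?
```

Trace:
`p = 1` → p = 1
`val = 7` → val = 7
`a = p * val` → a = 7
So a = 7

Answer: 7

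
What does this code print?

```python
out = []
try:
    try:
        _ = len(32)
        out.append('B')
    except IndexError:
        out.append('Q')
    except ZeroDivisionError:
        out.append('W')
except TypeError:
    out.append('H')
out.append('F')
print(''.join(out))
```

Execution trace: 'H' (outer except TypeError) → 'F' (after the try/except). Output: HF

Answer: HF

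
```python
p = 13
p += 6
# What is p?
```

Trace:
`p = 13` → p = 13
`p += 6` → p = 19
So p = 19

Answer: 19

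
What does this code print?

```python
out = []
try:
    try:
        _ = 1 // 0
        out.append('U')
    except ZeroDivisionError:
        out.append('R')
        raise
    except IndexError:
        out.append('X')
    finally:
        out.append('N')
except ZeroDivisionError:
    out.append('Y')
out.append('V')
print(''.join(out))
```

Execution trace: 'R' (except ZeroDivisionError) → 'N' (finally) → 'Y' (outer except ZeroDivisionError) → 'V' (after the try/except). Output: RNYV

Answer: RNYV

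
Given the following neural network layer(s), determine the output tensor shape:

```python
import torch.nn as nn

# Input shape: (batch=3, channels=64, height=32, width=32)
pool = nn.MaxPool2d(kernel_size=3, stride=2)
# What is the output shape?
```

Input: (3, 64, 32, 32) -> Output: (3, 64, 15, 15)

Answer: (3, 64, 15, 15)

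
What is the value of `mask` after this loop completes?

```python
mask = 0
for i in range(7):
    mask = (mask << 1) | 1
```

Build 7 consecutive 1-bits: 0b1111111
`mask` takes the values: 0 → 1 → 3 → 7 → 15 → 31 → 63 → 127

Answer: 127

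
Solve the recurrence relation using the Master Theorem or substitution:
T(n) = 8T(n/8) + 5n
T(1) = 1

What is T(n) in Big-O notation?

By Master Theorem: a=8, b=8, f(n)=5n. Since log_8(8) = 1 and f(n) = Θ(n^1), Case 2 applies. T(n) = O(n log n).

Answer: O(n log n)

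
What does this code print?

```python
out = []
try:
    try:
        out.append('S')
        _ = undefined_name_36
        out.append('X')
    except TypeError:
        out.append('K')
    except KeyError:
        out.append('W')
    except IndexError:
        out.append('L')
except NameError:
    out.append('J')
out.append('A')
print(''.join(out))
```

Execution trace: 'S' (try body) → 'J' (outer except NameError) → 'A' (after the try/except). Output: SJA

Answer: SJA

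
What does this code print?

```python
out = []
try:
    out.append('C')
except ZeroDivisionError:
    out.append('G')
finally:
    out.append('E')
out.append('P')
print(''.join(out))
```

Execution trace: 'C' (try body, no exception) → 'E' (finally) → 'P' (after the try/except). Output: CEP

Answer: CEP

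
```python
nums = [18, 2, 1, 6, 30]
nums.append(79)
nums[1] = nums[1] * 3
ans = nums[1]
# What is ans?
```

Trace:
`nums = [18, 2, 1, 6, 30]` → nums = [18, 2, 1, 6, 30]
`nums.append(79)` → nums = [18, 2, 1, 6, 30, 79]
`nums[1] = nums[1] * 3` → nums = [18, 6, 1, 6, 30, 79]
`ans = nums[1]` → ans = 6
So ans = 6

Answer: 6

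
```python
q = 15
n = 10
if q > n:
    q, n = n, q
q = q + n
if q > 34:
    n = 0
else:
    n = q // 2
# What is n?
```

Trace:
`q = 15` → q = 15
`n = 10` → n = 10
`if q > n: ...` → q > n is True → q = 10; n = 15
`q = q + n` → q = 25
`if q > 34: ...` → q > 34 is False, take else branch → n = 12
So n = 12

Answer: 12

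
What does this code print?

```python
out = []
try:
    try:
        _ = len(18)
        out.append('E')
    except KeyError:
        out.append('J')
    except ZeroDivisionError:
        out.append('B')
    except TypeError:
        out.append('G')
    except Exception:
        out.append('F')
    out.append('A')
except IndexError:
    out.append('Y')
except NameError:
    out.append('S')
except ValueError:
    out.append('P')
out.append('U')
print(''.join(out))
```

Execution trace: 'G' (inner except TypeError) → 'A' (try body, no exception) → 'U' (after the try/except). Output: GAU

Answer: GAU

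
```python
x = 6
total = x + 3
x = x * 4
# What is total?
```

Trace:
`x = 6` → x = 6
`total = x + 3` → total = 9
`x = x * 4` → x = 24
So total = 9

Answer: 9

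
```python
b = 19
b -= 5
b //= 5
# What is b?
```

Trace:
`b = 19` → b = 19
`b -= 5` → b = 14
`b //= 5` → b = 2
So b = 2

Answer: 2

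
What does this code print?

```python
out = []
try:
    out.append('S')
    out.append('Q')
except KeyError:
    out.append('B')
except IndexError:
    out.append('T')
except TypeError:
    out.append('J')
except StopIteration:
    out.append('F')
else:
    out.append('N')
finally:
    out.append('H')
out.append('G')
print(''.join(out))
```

Execution trace: 'S' (try body) → 'Q' (try body, no exception) → 'N' (else) → 'H' (finally) → 'G' (after the try/except). Output: SQNHG

Answer: SQNHG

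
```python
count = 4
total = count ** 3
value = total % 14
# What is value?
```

Trace:
`count = 4` → count = 4
`total = count ** 3` → total = 64
`value = total % 14` → value = 8
So value = 8

Answer: 8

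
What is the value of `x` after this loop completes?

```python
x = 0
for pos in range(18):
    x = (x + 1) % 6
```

Increment mod 6, 18 times = 0
`x` takes the values: 0 → 1 → 2 → 3 → 4 → 5 → 0 → 1 → 2 → 3 → 4 → 5 → 0 → 1 → 2 → 3 → 4 → 5 → 0

Answer: 0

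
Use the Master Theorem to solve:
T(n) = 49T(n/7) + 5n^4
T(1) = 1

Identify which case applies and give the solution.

a=49, b=7, f(n)=5n^4. log_7(49) = 2. Since c=4 > 2 and the regularity condition holds (49(n/7)^4 = (49/7^4)n^4 with 49/7^4 < 1), Case 3 applies: T(n) = Θ(f(n)) = O(n^4).

Answer: O(n^4) - Case 3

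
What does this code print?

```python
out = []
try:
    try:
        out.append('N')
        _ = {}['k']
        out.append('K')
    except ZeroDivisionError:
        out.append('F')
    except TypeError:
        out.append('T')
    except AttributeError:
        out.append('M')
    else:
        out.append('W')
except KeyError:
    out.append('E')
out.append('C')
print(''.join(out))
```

Execution trace: 'N' (try body) → 'E' (outer except KeyError) → 'C' (after the try/except). Output: NEC

Answer: NEC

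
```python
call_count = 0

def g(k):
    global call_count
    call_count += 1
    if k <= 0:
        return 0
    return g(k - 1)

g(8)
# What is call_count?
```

Linear recursion stepping by 1: 9 calls from k=8 down to ≤0.

Answer: 9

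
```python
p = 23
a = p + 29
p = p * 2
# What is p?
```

Trace:
`p = 23` → p = 23
`a = p + 29` → a = 52
`p = p * 2` → p = 46
So p = 46

Answer: 46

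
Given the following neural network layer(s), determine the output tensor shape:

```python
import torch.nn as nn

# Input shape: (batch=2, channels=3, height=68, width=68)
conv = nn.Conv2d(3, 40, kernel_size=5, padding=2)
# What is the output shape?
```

Input: (2, 3, 68, 68) -> Output: (2, 40, 68, 68)

Answer: (2, 40, 68, 68)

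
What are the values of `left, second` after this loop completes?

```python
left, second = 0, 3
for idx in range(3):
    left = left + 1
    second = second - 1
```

left goes 0→3, second goes 3→0
`left, second` takes the values: (0, 3) → (1, 3) → (1, 2) → (2, 2) → (2, 1) → (3, 1) → (3, 0)

Answer: 3, 0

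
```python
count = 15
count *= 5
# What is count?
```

Trace:
`count = 15` → count = 15
`count *= 5` → count = 75
So count = 75

Answer: 75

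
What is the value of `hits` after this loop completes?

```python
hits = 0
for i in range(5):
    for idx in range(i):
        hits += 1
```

Triangle number: 0+1+2+...+4
`hits` takes the values: 0 → 1 → 2 → 3 → 4 → 5 → 6 → 7 → 8 → 9 → 10

Answer: 10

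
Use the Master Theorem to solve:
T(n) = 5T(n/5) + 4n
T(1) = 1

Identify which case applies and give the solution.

a=5, b=5, f(n)=4n. log_5(5) = 1. Since c=1 = 1, Case 2 applies: T(n) = Θ(n^log_b(a) · log n) = O(n log n).

Answer: O(n log n) - Case 2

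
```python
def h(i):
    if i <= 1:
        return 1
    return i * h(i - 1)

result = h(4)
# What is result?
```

h(4) = 4 * 3 * 2 * 1 = 24

Answer: 24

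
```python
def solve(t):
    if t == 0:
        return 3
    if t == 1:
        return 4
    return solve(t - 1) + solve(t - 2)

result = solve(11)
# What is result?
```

Build up from base cases: solve(0)=3, solve(1)=4, solve(2)=7, solve(3)=11, solve(4)=18, solve(5)=29, solve(6)=47, ..., solve(11)=521

Answer: 521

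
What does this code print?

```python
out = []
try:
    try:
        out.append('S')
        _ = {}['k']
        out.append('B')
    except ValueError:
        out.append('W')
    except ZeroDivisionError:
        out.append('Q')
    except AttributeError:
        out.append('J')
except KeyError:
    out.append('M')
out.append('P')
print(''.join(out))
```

Execution trace: 'S' (try body) → 'M' (outer except KeyError) → 'P' (after the try/except). Output: SMP

Answer: SMP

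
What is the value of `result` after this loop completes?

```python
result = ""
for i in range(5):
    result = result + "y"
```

Repeat 'y' 5 times
`result` takes the values: "" → "y" → "yy" → "yyy" → "yyyy" → "yyyyy"

Answer: "yyyyy"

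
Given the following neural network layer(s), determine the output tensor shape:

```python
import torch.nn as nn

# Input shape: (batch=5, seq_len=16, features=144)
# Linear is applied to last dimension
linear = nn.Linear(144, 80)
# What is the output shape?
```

Input: (5, 16, 144) -> Output: (5, 16, 80)

Answer: (5, 16, 80)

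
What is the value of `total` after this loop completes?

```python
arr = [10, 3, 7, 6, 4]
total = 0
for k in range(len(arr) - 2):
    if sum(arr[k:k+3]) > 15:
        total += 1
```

Count windows with sum > 15
`total` takes the values: 0 → 1 → 2 → 3

Answer: 3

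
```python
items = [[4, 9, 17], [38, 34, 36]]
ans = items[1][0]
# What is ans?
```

Trace:
`items = [[4, 9, 17], [38, 34, 36]]` → items = [[4, 9, 17], [38, 34, 36]]
`ans = items[1][0]` → ans = 38
So ans = 38

Answer: 38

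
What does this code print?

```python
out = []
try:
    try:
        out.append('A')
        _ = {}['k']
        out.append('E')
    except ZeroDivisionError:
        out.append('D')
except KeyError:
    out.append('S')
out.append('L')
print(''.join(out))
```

Execution trace: 'A' (try body) → 'S' (outer except KeyError) → 'L' (after the try/except). Output: ASL

Answer: ASL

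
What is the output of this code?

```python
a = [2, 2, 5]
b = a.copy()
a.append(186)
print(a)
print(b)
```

Key concept: list.copy() creates independent copy.
Step by step:
`a = [2, 2, 5]` → a = [2, 2, 5]
`b = a.copy()` → b = [2, 2, 5]
`a.append(186)` → a = [2, 2, 5, 186]
`print(a)` → prints [2, 2, 5, 186]
`print(b)` → prints [2, 2, 5]

Answer:
[2, 2, 5, 186]
[2, 2, 5]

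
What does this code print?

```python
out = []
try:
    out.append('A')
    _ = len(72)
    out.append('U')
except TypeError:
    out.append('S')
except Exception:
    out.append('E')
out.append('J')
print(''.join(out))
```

Execution trace: 'A' (try body) → 'S' (except TypeError) → 'J' (after the try/except). Output: ASJ

Answer: ASJ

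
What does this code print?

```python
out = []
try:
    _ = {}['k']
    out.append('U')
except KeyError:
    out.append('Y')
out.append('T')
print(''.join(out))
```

Execution trace: 'Y' (except KeyError) → 'T' (after the try/except). Output: YT

Answer: YT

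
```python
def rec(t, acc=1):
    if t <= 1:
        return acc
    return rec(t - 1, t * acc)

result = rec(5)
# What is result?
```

Accumulator trace (n, acc): (5, 1) -> (4, 5) -> (3, 20) -> (2, 60) -> (1, 120) -> return 120

Answer: 120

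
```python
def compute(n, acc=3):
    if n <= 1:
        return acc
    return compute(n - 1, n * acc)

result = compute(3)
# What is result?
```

Accumulator trace (n, acc): (3, 3) -> (2, 9) -> (1, 18) -> return 18

Answer: 18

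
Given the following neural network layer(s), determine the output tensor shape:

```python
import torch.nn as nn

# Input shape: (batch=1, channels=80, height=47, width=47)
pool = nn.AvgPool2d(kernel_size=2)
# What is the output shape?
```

Input: (1, 80, 47, 47) -> Output: (1, 80, 23, 23)

Answer: (1, 80, 23, 23)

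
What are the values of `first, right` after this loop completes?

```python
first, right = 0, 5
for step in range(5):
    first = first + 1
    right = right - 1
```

first goes 0→5, right goes 5→0
`first, right` takes the values: (0, 5) → (1, 5) → (1, 4) → (2, 4) → (2, 3) → (3, 3) → (3, 2) → (4, 2) → (4, 1) → (5, 1) → (5, 0)

Answer: 5, 0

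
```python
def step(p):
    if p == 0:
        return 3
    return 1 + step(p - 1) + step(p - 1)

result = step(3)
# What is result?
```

step(p) = 1 + 2·step(p-1), step(0)=3. Closed form: (3+1)·2^3 - 1 = 31.

Answer: 31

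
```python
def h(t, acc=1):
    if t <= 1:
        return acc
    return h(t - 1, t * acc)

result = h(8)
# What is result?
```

Accumulator trace (n, acc): (8, 1) -> (7, 8) -> (6, 56) -> (5, 336) -> (4, 1680) -> (3, 6720) -> (2, 20160) -> (1, 40320) -> return 40320

Answer: 40320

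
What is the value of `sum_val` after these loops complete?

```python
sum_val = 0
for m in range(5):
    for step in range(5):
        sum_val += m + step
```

Sum of all m+step for m,step in 5x5
`sum_val` takes the values: 0 → 1 → 3 → 6 → 10 → 11 → 13 → 16 → 20 → 25 → 27 → 30 → 34 → 39 → 45 → 48 → 52 → 57 → 63 → 70 → 74 → 79 → 85 → 92 → 100

Answer: 100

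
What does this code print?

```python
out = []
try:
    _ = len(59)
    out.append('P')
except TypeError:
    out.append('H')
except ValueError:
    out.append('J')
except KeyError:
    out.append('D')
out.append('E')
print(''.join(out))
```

Execution trace: 'H' (except TypeError) → 'E' (after the try/except). Output: HE

Answer: HE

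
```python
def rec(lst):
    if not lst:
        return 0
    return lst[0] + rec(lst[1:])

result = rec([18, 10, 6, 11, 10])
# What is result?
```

18 + 10 + 6 + 11 + 10 + 0 = 55

Answer: 55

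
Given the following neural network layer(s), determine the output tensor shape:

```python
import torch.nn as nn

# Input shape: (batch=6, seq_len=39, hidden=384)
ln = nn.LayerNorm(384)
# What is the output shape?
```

Input: (6, 39, 384) -> Output: (6, 39, 384)

Answer: (6, 39, 384)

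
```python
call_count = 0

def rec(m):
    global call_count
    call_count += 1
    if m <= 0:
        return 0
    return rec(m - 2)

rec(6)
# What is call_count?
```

Linear recursion stepping by 2: 4 calls from m=6 down to ≤0.

Answer: 4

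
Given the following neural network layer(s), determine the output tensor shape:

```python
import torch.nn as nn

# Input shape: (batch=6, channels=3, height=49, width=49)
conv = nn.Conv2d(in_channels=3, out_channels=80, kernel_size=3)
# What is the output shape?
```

Input: (6, 3, 49, 49) -> Output: (6, 80, 47, 47)

Answer: (6, 80, 47, 47)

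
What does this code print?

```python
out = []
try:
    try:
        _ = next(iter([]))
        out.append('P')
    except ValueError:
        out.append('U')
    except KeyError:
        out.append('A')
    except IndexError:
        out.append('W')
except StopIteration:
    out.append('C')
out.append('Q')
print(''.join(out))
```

Execution trace: 'C' (outer except StopIteration) → 'Q' (after the try/except). Output: CQ

Answer: CQ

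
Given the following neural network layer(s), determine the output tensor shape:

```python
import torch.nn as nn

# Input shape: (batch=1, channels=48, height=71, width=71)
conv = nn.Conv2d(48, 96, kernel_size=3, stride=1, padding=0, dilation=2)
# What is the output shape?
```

Input: (1, 48, 71, 71) -> Output: (1, 96, 67, 67)

Answer: (1, 96, 67, 67)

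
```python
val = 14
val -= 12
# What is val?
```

Trace:
`val = 14` → val = 14
`val -= 12` → val = 2
So val = 2

Answer: 2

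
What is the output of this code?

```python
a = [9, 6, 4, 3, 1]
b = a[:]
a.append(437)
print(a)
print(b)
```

Key concept: slice [:] creates copy.
Step by step:
`a = [9, 6, 4, 3, 1]` → a = [9, 6, 4, 3, 1]
`b = a[:]` → b = [9, 6, 4, 3, 1]
`a.append(437)` → a = [9, 6, 4, 3, 1, 437]
`print(a)` → prints [9, 6, 4, 3, 1, 437]
`print(b)` → prints [9, 6, 4, 3, 1]

Answer:
[9, 6, 4, 3, 1, 437]
[9, 6, 4, 3, 1]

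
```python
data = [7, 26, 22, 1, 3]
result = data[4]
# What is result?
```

Trace:
`data = [7, 26, 22, 1, 3]` → data = [7, 26, 22, 1, 3]
`result = data[4]` → result = 3
So result = 3

Answer: 3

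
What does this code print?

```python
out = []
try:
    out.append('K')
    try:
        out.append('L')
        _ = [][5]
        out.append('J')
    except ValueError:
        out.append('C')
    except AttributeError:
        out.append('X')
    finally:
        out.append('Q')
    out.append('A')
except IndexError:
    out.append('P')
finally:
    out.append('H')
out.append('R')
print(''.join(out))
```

Execution trace: 'K' (try body) → 'L' (inner try body) → 'Q' (inner finally) → 'P' (except IndexError) → 'H' (finally) → 'R' (after the try/except). Output: KLQPHR

Answer: KLQPHR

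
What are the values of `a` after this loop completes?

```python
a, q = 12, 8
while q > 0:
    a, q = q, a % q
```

GCD of 12 and 8
`a` takes the values: 12 → 8 → 4

Answer: 4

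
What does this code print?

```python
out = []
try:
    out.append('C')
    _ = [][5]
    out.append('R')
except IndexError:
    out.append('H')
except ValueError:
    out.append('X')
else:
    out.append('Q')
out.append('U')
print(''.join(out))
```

Execution trace: 'C' (try body) → 'H' (except IndexError) → 'U' (after the try/except). Output: CHU

Answer: CHU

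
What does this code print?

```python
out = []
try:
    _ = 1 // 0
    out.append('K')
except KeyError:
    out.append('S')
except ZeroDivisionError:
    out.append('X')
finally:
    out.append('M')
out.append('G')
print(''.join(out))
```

Execution trace: 'X' (except ZeroDivisionError) → 'M' (finally) → 'G' (after the try/except). Output: XMG

Answer: XMG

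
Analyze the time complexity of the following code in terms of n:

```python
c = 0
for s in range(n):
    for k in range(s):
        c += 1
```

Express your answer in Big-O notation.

Each loop level contributes: n × n. Multiplying the contributions gives O(n^2).

Answer: O(n^2)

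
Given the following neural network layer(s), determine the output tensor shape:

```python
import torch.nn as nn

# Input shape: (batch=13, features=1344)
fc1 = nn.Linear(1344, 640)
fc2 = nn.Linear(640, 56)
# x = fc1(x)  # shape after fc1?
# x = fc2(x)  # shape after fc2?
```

Input: (13, 1344) -> after fc1: (13, 640) -> Output: (13, 56)

Answer: (13, 56)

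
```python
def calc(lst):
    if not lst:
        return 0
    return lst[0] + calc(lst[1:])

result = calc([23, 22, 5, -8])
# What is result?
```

23 + 22 + 5 + (-8) + 0 = 42

Answer: 42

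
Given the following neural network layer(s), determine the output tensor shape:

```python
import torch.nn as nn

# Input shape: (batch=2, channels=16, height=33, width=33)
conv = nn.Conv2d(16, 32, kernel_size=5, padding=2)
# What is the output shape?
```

Input: (2, 16, 33, 33) -> Output: (2, 32, 33, 33)

Answer: (2, 32, 33, 33)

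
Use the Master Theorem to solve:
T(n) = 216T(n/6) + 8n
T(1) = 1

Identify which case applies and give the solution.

a=216, b=6, f(n)=8n. log_6(216) = 3. Since c=1 < 3, Case 1 applies: T(n) = Θ(n^log_b(a)) = O(n^3).

Answer: O(n^3) - Case 1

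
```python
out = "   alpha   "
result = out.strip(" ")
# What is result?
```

Trace:
`out = "   alpha   "` → out = '   alpha   '
`result = out.strip(" ")` → result = 'alpha'
So result = 'alpha'

Answer: 'alpha'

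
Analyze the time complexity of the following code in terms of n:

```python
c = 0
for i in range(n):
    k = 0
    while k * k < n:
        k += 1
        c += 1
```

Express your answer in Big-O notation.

Each loop level contributes: n × √n. Multiplying the contributions gives O(n√n).

Answer: O(n√n)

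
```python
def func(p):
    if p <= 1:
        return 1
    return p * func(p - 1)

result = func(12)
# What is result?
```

func(12) = 12 * 11 * 10 * 9 * 8 * 7 * 6 * 5 * 4 * 3 * 2 * 1 = 479001600

Answer: 479001600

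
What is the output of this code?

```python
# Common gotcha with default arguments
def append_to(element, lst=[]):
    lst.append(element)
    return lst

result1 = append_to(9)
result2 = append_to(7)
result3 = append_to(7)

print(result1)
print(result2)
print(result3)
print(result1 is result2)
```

Key concept: mutable default argument gotcha.
Step by step:
`result1 = append_to(9)` → result1 = [9]
`result2 = append_to(7)` → result1 = [9, 7] (same object as result2); result2 = [9, 7] (same object as result1)
`result3 = append_to(7)` → result1 = [9, 7, 7] (same object as result2, result3); result2 = [9, 7, 7] (same object as result1, result3); result3 = [9, 7, 7] (same object as result1, result2)
`print(result1)` → prints [9, 7, 7]
`print(result2)` → prints [9, 7, 7]
`print(result3)` → prints [9, 7, 7]
`print(result1 is result2)` → prints True

Answer:
[9, 7, 7]
[9, 7, 7]
[9, 7, 7]
True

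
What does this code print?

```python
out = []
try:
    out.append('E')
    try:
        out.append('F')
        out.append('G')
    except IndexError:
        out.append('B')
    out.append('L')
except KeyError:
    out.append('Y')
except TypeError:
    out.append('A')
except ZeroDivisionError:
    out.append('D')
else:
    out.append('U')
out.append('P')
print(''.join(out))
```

Execution trace: 'E' (try body) → 'F' (inner try body) → 'G' (inner try body, no exception) → 'L' (try body, no exception) → 'U' (else) → 'P' (after the try/except). Output: EFGLUP

Answer: EFGLUP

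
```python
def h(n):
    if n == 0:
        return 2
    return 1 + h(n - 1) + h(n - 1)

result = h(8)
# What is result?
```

h(n) = 1 + 2·h(n-1), h(0)=2. Closed form: (2+1)·2^8 - 1 = 767.

Answer: 767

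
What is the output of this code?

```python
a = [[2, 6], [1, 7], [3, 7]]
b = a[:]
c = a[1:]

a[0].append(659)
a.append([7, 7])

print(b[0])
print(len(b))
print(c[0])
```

Key concept: slice with nested mutation.
Step by step:
`a = [[2, 6], [1, 7], [3, 7]]` → a = [[2, 6], [1, 7], [3, 7]]
`b = a[:]` → b = [[2, 6], [1, 7], [3, 7]]
`c = a[1:]` → c = [[1, 7], [3, 7]]
`a[0].append(659)` → a = [[2, 6, 659], [1, 7], [3, 7]]; b = [[2, 6, 659], [1, 7], [3, 7]]
`a.append([7, 7])` → a = [[2, 6, 659], [1, 7], [3, 7], [7, 7]]
`print(b[0])` → prints [2, 6, 659]
`print(len(b))` → prints 3
`print(c[0])` → prints [1, 7]

Answer:
[2, 6, 659]
3
[1, 7]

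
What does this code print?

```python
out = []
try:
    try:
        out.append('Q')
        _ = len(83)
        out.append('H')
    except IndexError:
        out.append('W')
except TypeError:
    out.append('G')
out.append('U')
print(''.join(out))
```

Execution trace: 'Q' (try body) → 'G' (outer except TypeError) → 'U' (after the try/except). Output: QGU

Answer: QGU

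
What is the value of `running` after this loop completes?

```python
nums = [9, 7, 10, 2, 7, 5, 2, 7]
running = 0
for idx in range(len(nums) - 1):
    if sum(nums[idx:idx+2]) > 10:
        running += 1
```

Count windows with sum > 10
`running` takes the values: 0 → 1 → 2 → 3 → 4

Answer: 4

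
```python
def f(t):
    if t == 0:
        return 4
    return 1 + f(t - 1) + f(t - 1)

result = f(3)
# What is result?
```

f(t) = 1 + 2·f(t-1), f(0)=4. Closed form: (4+1)·2^3 - 1 = 39.

Answer: 39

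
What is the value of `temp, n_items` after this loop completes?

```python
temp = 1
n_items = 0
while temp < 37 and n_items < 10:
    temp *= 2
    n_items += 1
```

Double until >= 37 or 10 iterations
`temp, n_items` takes the values: (1, 0) → (2, 0) → (2, 1) → (4, 1) → (4, 2) → (8, 2) → (8, 3) → (16, 3) → (16, 4) → (32, 4) → (32, 5) → (64, 5) → (64, 6)

Answer: 64, 6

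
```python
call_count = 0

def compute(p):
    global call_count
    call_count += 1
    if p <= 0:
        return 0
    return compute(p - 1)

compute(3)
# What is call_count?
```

Linear recursion stepping by 1: 4 calls from p=3 down to ≤0.

Answer: 4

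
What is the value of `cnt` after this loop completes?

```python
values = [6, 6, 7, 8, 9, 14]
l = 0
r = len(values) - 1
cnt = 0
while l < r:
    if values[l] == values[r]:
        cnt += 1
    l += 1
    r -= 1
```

Count matching pairs from ends
`cnt` takes the values: 0

Answer: 0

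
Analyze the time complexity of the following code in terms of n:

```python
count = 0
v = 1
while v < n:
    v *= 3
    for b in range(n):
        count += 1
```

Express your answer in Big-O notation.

Each loop level contributes: log n × n. Multiplying the contributions gives O(n log n).

Answer: O(n log n)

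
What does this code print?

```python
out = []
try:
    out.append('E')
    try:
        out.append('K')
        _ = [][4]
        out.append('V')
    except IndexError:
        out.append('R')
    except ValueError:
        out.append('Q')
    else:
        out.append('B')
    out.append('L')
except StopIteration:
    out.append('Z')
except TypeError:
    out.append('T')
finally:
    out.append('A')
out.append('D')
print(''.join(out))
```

Execution trace: 'E' (try body) → 'K' (inner try body) → 'R' (inner except IndexError) → 'L' (try body, no exception) → 'A' (finally) → 'D' (after the try/except). Output: EKRLAD

Answer: EKRLAD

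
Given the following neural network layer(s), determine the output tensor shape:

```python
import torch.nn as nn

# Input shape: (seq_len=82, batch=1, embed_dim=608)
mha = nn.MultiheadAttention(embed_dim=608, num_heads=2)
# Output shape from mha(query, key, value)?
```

Input: (82, 1, 608) -> Output: (82, 1, 608)

Answer: (82, 1, 608)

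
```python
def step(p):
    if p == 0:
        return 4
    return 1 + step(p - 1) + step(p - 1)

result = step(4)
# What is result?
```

step(p) = 1 + 2·step(p-1), step(0)=4. Closed form: (4+1)·2^4 - 1 = 79.

Answer: 79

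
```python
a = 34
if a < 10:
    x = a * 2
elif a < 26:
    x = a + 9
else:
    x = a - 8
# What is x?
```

Trace:
`a = 34` → a = 34
`if a < 10: ...` → a < 10 is False, a < 26 is False, take else branch → x = 26
So x = 26

Answer: 26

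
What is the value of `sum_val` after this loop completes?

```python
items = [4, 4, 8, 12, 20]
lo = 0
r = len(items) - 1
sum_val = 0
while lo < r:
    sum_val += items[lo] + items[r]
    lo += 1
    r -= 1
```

Sum of pairs from ends
`sum_val` takes the values: 0 → 24 → 40

Answer: 40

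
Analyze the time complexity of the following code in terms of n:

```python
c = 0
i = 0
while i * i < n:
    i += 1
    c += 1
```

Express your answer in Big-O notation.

Each loop level contributes: √n. Multiplying the contributions gives O(√n).

Answer: O(√n)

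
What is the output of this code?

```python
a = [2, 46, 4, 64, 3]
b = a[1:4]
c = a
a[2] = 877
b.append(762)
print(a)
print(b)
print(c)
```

Key concept: slice vs alias.
Step by step:
`a = [2, 46, 4, 64, 3]` → a = [2, 46, 4, 64, 3]
`b = a[1:4]` → b = [46, 4, 64]
`c = a` → c = [2, 46, 4, 64, 3] (same object as a)
`a[2] = 877` → a = [2, 46, 877, 64, 3] (same object as c); c = [2, 46, 877, 64, 3] (same object as a)
`b.append(762)` → b = [46, 4, 64, 762]
`print(a)` → prints [2, 46, 877, 64, 3]
`print(b)` → prints [46, 4, 64, 762]
`print(c)` → prints [2, 46, 877, 64, 3]

Answer:
[2, 46, 877, 64, 3]
[46, 4, 64, 762]
[2, 46, 877, 64, 3]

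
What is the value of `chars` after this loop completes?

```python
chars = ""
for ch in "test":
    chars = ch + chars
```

Reverse 'test'
`chars` takes the values: "" → "t" → "et" → "set" → "tset"

Answer: "tset"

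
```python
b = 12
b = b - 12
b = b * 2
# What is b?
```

Trace:
`b = 12` → b = 12
`b = b - 12` → b = 0
`b = b * 2` → b = 0
So b = 0

Answer: 0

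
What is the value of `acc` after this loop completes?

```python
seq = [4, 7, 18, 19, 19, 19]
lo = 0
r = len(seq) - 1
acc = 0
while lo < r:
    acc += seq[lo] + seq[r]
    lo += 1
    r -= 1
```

Sum of pairs from ends
`acc` takes the values: 0 → 23 → 49 → 86

Answer: 86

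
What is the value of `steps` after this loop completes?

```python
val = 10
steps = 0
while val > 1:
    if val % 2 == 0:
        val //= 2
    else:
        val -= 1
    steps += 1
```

Steps to reduce 10 to 1
`steps` takes the values: 0 → 1 → 2 → 3 → 4

Answer: 4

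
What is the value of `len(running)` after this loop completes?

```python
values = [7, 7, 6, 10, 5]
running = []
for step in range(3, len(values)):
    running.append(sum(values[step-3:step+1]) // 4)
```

Number of 4-element averages
`running` takes the values: [] → [7] → [7, 7]
So `len(running)` = 2

Answer: 2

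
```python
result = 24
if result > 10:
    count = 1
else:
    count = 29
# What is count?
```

Trace:
`result = 24` → result = 24
`if result > 10: ...` → result > 10 is True → count = 1
So count = 1

Answer: 1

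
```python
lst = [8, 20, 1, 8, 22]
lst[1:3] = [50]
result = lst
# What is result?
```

Trace:
`lst = [8, 20, 1, 8, 22]` → lst = [8, 20, 1, 8, 22]
`lst[1:3] = [50]` → lst = [8, 50, 8, 22]
`result = lst` → result = [8, 50, 8, 22]
So result = [8, 50, 8, 22]

Answer: [8, 50, 8, 22]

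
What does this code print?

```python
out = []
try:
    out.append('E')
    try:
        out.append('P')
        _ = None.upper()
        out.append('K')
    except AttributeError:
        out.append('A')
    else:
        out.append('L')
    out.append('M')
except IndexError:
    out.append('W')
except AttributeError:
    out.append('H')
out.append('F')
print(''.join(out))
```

Execution trace: 'E' (try body) → 'P' (inner try body) → 'A' (inner except AttributeError) → 'M' (try body, no exception) → 'F' (after the try/except). Output: EPAMF

Answer: EPAMF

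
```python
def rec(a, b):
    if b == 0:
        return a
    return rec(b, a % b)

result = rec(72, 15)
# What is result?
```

rec(72, 15) -> rec(15, 12) -> rec(12, 3) -> rec(3, 0) -> 3

Answer: 3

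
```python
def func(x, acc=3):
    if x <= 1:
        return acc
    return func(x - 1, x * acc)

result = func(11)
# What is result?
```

Accumulator trace (n, acc): (11, 3) -> (10, 33) -> (9, 330) -> (8, 2970) -> (7, 23760) -> (6, 166320) -> (5, 997920) -> (4, 4989600) -> (3, 19958400) -> (2, 59875200) -> (1, 119750400) -> return 119750400

Answer: 119750400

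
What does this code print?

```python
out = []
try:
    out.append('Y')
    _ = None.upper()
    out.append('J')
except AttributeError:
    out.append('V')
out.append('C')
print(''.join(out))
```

Execution trace: 'Y' (try body) → 'V' (except AttributeError) → 'C' (after the try/except). Output: YVC

Answer: YVC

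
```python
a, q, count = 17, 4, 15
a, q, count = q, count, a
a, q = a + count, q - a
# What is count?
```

Trace:
`a, q, count = 17, 4, 15` → a = 17; q = 4; count = 15
`a, q, count = q, count, a` → a = 4; q = 15; count = 17
`a, q = a + count, q - a` → a = 21; q = 11
So count = 17

Answer: 17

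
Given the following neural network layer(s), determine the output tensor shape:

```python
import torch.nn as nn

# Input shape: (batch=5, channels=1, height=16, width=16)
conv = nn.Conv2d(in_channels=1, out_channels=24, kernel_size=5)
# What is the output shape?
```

Input: (5, 1, 16, 16) -> Output: (5, 24, 12, 12)

Answer: (5, 24, 12, 12)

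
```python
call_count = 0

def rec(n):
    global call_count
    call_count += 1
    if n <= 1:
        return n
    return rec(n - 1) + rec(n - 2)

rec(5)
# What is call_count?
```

Calls(n) = 1 + Calls(n-1) + Calls(n-2); Calls(0)=Calls(1)=1. For n=5 this gives 15.

Answer: 15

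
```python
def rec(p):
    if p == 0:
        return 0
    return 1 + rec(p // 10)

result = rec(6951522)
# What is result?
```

Count of digits of 6951522: 7

Answer: 7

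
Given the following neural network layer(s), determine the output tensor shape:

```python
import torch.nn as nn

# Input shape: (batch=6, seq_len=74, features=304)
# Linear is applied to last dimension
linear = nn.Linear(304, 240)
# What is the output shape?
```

Input: (6, 74, 304) -> Output: (6, 74, 240)

Answer: (6, 74, 240)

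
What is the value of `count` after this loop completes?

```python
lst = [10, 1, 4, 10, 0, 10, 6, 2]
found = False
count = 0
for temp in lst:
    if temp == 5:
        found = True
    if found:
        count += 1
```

Count elements after first 5 in [10, 1, 4, 10, 0, 10, 6, 2]
`count` takes the values: 0

Answer: 0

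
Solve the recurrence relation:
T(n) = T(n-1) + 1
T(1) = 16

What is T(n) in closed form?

Unrolling: T(n) = T(1) + 1·(n-1) = 16 + 1(n-1) = n + 15.

Answer: T(n) = n + 15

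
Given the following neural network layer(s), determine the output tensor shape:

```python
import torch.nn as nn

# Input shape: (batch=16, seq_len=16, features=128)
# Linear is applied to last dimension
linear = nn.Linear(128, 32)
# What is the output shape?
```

Input: (16, 16, 128) -> Output: (16, 16, 32)

Answer: (16, 16, 32)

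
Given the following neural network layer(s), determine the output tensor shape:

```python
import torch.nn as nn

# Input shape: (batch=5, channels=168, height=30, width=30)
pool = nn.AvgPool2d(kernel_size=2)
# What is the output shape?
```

Input: (5, 168, 30, 30) -> Output: (5, 168, 15, 15)

Answer: (5, 168, 15, 15)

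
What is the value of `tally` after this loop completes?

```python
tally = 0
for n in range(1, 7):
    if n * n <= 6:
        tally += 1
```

Count numbers where n² ≤ 6
`tally` takes the values: 0 → 1 → 2

Answer: 2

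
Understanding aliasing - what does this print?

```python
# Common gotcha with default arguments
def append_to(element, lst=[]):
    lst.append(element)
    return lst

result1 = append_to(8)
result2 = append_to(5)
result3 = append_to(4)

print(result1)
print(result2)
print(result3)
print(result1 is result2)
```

Key concept: mutable default argument gotcha.
Step by step:
`result1 = append_to(8)` → result1 = [8]
`result2 = append_to(5)` → result1 = [8, 5] (same object as result2); result2 = [8, 5] (same object as result1)
`result3 = append_to(4)` → result1 = [8, 5, 4] (same object as result2, result3); result2 = [8, 5, 4] (same object as result1, result3); result3 = [8, 5, 4] (same object as result1, result2)
`print(result1)` → prints [8, 5, 4]
`print(result2)` → prints [8, 5, 4]
`print(result3)` → prints [8, 5, 4]
`print(result1 is result2)` → prints True

Answer:
[8, 5, 4]
[8, 5, 4]
[8, 5, 4]
True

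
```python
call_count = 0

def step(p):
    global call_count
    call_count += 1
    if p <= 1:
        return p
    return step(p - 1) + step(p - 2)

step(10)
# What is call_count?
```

Calls(p) = 1 + Calls(p-1) + Calls(p-2); Calls(0)=Calls(1)=1. For p=10 this gives 177.

Answer: 177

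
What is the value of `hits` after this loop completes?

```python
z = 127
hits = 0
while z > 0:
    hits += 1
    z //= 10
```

Count digits by repeated division by 10
`hits` takes the values: 0 → 1 → 2 → 3

Answer: 3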